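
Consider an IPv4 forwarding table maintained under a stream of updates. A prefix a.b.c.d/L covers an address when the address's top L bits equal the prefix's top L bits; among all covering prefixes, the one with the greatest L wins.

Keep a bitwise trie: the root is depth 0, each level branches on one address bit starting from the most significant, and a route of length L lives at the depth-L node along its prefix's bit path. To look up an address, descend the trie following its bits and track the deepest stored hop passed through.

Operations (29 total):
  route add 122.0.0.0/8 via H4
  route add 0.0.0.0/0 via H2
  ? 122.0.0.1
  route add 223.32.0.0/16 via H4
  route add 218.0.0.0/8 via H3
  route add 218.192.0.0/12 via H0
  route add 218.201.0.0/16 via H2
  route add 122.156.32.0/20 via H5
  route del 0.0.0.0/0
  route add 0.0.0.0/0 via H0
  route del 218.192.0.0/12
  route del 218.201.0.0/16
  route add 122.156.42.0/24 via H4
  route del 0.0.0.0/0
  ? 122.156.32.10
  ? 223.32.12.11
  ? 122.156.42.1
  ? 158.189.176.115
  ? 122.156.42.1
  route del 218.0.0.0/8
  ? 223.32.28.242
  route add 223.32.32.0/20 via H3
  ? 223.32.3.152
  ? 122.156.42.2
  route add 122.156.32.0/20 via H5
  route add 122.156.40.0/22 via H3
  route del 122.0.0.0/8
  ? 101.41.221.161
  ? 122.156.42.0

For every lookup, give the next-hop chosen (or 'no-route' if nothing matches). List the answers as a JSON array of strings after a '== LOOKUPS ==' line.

Trace:
  + 122.0.0.0/8 (H4) depth=8
  + 0.0.0.0/0 (H2) depth=0
  lookup 122.0.0.1: bits 01111010 walk d0:H2→d1:-→d2:-→d3:-→d4:-→d5:-→d6:-→d7:-→d8:H4 -> H4
  + 223.32.0.0/16 (H4) depth=16
  + 218.0.0.0/8 (H3) depth=8
  + 218.192.0.0/12 (H0) depth=12
  + 218.201.0.0/16 (H2) depth=16
  + 122.156.32.0/20 (H5) depth=20
  del 0.0.0.0/0 (clear depth 0)
  + 0.0.0.0/0 (H0) depth=0
  del 218.192.0.0/12 (clear depth 12)
  del 218.201.0.0/16 (clear depth 16)
  + 122.156.42.0/24 (H4) depth=24
  del 0.0.0.0/0 (clear depth 0)
  lookup 122.156.32.10: bits 01111010100111000010 walk d0:-→d1:-→d2:-→d3:-→d4:-→d5:-→d6:-→d7:-→d8:H4→d9:-→d10:-→d11:-→d12:-→d13:-→d14:-→d15:-→d16:-→d17:-→d18:-→d19:-→d20:H5 -> H5
  lookup 223.32.12.11: bits 1101111100100000 walk d0:-→d1:-→d2:-→d3:-→d4:-→d5:-→d6:-→d7:-→d8:-→d9:-→d10:-→d11:-→d12:-→d13:-→d14:-→d15:-→d16:H4 -> H4
  lookup 122.156.42.1: bits 011110101001110000101010 walk d0:-→d1:-→d2:-→d3:-→d4:-→d5:-→d6:-→d7:-→d8:H4→d9:-→d10:-→d11:-→d12:-→d13:-→d14:-→d15:-→d16:-→d17:-→d18:-→d19:-→d20:H5→d21:-→d22:-→d23:-→d24:H4 -> H4
  lookup 158.189.176.115: bits 1 walk d0:-→d1:- -> no-route
  lookup 122.156.42.1: bits 011110101001110000101010 walk d0:-→d1:-→d2:-→d3:-→d4:-→d5:-→d6:-→d7:-→d8:H4→d9:-→d10:-→d11:-→d12:-→d13:-→d14:-→d15:-→d16:-→d17:-→d18:-→d19:-→d20:H5→d21:-→d22:-→d23:-→d24:H4 -> H4
  del 218.0.0.0/8 (clear depth 8)
  lookup 223.32.28.242: bits 1101111100100000 walk d0:-→d1:-→d2:-→d3:-→d4:-→d5:-→d6:-→d7:-→d8:-→d9:-→d10:-→d11:-→d12:-→d13:-→d14:-→d15:-→d16:H4 -> H4
  + 223.32.32.0/20 (H3) depth=20
  lookup 223.32.3.152: bits 110111110010000000 walk d0:-→d1:-→d2:-→d3:-→d4:-→d5:-→d6:-→d7:-→d8:-→d9:-→d10:-→d11:-→d12:-→d13:-→d14:-→d15:-→d16:H4→d17:-→d18:- -> H4
  lookup 122.156.42.2: bits 011110101001110000101010 walk d0:-→d1:-→d2:-→d3:-→d4:-→d5:-→d6:-→d7:-→d8:H4→d9:-→d10:-→d11:-→d12:-→d13:-→d14:-→d15:-→d16:-→d17:-→d18:-→d19:-→d20:H5→d21:-→d22:-→d23:-→d24:H4 -> H4
  + 122.156.32.0/20 (H5) depth=20
  + 122.156.40.0/22 (H3) depth=22
  del 122.0.0.0/8 (clear depth 8)
  lookup 101.41.221.161: bits 011 walk d0:-→d1:-→d2:-→d3:- -> no-route
  lookup 122.156.42.0: bits 011110101001110000101010 walk d0:-→d1:-→d2:-→d3:-→d4:-→d5:-→d6:-→d7:-→d8:-→d9:-→d10:-→d11:-→d12:-→d13:-→d14:-→d15:-→d16:-→d17:-→d18:-→d19:-→d20:H5→d21:-→d22:H3→d23:-→d24:H4 -> H4

== LOOKUPS ==
["H4","H5","H4","H4","no-route","H4","H4","H4","H4","no-route","H4"]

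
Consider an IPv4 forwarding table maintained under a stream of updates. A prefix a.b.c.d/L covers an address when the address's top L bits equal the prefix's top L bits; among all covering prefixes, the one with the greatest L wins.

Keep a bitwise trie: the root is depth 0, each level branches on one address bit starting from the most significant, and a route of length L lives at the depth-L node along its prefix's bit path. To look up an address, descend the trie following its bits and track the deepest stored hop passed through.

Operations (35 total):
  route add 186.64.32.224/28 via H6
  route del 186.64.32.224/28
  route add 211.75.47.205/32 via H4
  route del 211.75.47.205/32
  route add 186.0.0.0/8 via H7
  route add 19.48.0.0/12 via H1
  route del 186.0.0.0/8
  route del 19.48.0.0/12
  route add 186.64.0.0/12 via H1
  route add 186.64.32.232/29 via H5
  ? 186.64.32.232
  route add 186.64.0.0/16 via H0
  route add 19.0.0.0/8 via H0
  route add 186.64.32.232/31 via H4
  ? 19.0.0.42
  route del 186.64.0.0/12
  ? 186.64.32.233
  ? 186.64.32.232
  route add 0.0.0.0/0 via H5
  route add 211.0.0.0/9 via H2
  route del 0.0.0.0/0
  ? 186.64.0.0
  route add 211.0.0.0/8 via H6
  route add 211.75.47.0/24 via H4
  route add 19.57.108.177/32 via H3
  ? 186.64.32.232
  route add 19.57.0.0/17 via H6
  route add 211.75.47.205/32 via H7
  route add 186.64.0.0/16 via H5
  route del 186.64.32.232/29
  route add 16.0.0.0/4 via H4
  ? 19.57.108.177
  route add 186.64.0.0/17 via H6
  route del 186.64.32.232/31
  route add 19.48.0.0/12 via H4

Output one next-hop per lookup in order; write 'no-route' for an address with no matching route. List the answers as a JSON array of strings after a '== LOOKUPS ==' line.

Trace:
  add 186.64.32.224/28 -> H6 at depth 28
  - 186.64.32.224/28 clear@28
  add 211.75.47.205/32 -> H4 at depth 32
  - 211.75.47.205/32 clear@32
  add 186.0.0.0/8 -> H7 at depth 8
  add 19.48.0.0/12 -> H1 at depth 12
  - 186.0.0.0/8 clear@8
  - 19.48.0.0/12 clear@12
  add 186.64.0.0/12 -> H1 at depth 12
  add 186.64.32.232/29 -> H5 at depth 29
  lookup 186.64.32.232: bits 10111010010000000010000011101 walk d0:-→d1:-→d2:-→d3:-→d4:-→d5:-→d6:-→d7:-→d8:-→d9:-→d10:-→d11:-→d12:H1→d13:-→d14:-→d15:-→d16:-→d17:-→d18:-→d19:-→d20:-→d21:-→d22:-→d23:-→d24:-→d25:-→d26:-→d27:-→d28:-→d29:H5 -> H5
  add 186.64.0.0/16 -> H0 at depth 16
  add 19.0.0.0/8 -> H0 at depth 8
  add 186.64.32.232/31 -> H4 at depth 31
  lookup 19.0.0.42: bits 0001001100 walk d0:-→d1:-→d2:-→d3:-→d4:-→d5:-→d6:-→d7:-→d8:H0→d9:-→d10:- -> H0
  - 186.64.0.0/12 clear@12
  lookup 186.64.32.233: bits 1011101001000000001000001110100 walk d0:-→d1:-→d2:-→d3:-→d4:-→d5:-→d6:-→d7:-→d8:-→d9:-→d10:-→d11:-→d12:-→d13:-→d14:-→d15:-→d16:H0→d17:-→d18:-→d19:-→d20:-→d21:-→d22:-→d23:-→d24:-→d25:-→d26:-→d27:-→d28:-→d29:H5→d30:-→d31:H4 -> H4
  lookup 186.64.32.232: bits 1011101001000000001000001110100 walk d0:-→d1:-→d2:-→d3:-→d4:-→d5:-→d6:-→d7:-→d8:-→d9:-→d10:-→d11:-→d12:-→d13:-→d14:-→d15:-→d16:H0→d17:-→d18:-→d19:-→d20:-→d21:-→d22:-→d23:-→d24:-→d25:-→d26:-→d27:-→d28:-→d29:H5→d30:-→d31:H4 -> H4
  add 0.0.0.0/0 -> H5 at depth 0
  add 211.0.0.0/9 -> H2 at depth 9
  - 0.0.0.0/0 clear@0
  lookup 186.64.0.0: bits 101110100100000000 walk d0:-→d1:-→d2:-→d3:-→d4:-→d5:-→d6:-→d7:-→d8:-→d9:-→d10:-→d11:-→d12:-→d13:-→d14:-→d15:-→d16:H0→d17:-→d18:- -> H0
  add 211.0.0.0/8 -> H6 at depth 8
  add 211.75.47.0/24 -> H4 at depth 24
  add 19.57.108.177/32 -> H3 at depth 32
  lookup 186.64.32.232: bits 1011101001000000001000001110100 walk d0:-→d1:-→d2:-→d3:-→d4:-→d5:-→d6:-→d7:-→d8:-→d9:-→d10:-→d11:-→d12:-→d13:-→d14:-→d15:-→d16:H0→d17:-→d18:-→d19:-→d20:-→d21:-→d22:-→d23:-→d24:-→d25:-→d26:-→d27:-→d28:-→d29:H5→d30:-→d31:H4 -> H4
  add 19.57.0.0/17 -> H6 at depth 17
  add 211.75.47.205/32 -> H7 at depth 32
  add 186.64.0.0/16 -> H5 at depth 16
  - 186.64.32.232/29 clear@29
  add 16.0.0.0/4 -> H4 at depth 4
  lookup 19.57.108.177: bits 00010011001110010110110010110001 walk d0:-→d1:-→d2:-→d3:-→d4:H4→d5:-→d6:-→d7:-→d8:H0→d9:-→d10:-→d11:-→d12:-→d13:-→d14:-→d15:-→d16:-→d17:H6→d18:-→d19:-→d20:-→d21:-→d22:-→d23:-→d24:-→d25:-→d26:-→d27:-→d28:-→d29:-→d30:-→d31:-→d32:H3 -> H3
  add 186.64.0.0/17 -> H6 at depth 17
  - 186.64.32.232/31 clear@31
  add 19.48.0.0/12 -> H4 at depth 12

== LOOKUPS ==
["H5","H0","H4","H4","H0","H4","H3"]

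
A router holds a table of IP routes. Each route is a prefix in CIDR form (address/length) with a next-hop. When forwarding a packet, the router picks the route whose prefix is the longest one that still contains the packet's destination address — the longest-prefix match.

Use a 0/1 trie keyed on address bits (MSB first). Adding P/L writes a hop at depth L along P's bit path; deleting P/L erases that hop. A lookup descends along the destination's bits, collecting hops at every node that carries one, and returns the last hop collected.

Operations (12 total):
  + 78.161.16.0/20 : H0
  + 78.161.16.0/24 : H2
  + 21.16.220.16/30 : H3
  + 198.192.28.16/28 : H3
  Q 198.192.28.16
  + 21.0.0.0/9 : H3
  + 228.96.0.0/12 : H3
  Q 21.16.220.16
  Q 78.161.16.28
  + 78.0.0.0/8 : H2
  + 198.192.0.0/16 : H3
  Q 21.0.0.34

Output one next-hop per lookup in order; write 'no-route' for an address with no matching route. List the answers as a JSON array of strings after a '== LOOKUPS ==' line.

Apply in order:
  add 78.161.16.0/20 -> H0 at depth 20
  add 78.161.16.0/24 -> H2 at depth 24
  add 21.16.220.16/30 -> H3 at depth 30
  add 198.192.28.16/28 -> H3 at depth 28
  Q 198.192.28.16: descend 1100011011000000000111000001 ; hops seen [H3] ; pick H3
  add 21.0.0.0/9 -> H3 at depth 9
  add 228.96.0.0/12 -> H3 at depth 12
  Q 21.16.220.16: descend 000101010001000011011100000100 ; hops seen [H3,H3] ; pick H3
  Q 78.161.16.28: descend 010011101010000100010000 ; hops seen [H0,H2] ; pick H2
  add 78.0.0.0/8 -> H2 at depth 8
  add 198.192.0.0/16 -> H3 at depth 16
  Q 21.0.0.34: descend 00010101000 ; hops seen [H3] ; pick H3

== LOOKUPS ==
["H3","H3","H2","H3"]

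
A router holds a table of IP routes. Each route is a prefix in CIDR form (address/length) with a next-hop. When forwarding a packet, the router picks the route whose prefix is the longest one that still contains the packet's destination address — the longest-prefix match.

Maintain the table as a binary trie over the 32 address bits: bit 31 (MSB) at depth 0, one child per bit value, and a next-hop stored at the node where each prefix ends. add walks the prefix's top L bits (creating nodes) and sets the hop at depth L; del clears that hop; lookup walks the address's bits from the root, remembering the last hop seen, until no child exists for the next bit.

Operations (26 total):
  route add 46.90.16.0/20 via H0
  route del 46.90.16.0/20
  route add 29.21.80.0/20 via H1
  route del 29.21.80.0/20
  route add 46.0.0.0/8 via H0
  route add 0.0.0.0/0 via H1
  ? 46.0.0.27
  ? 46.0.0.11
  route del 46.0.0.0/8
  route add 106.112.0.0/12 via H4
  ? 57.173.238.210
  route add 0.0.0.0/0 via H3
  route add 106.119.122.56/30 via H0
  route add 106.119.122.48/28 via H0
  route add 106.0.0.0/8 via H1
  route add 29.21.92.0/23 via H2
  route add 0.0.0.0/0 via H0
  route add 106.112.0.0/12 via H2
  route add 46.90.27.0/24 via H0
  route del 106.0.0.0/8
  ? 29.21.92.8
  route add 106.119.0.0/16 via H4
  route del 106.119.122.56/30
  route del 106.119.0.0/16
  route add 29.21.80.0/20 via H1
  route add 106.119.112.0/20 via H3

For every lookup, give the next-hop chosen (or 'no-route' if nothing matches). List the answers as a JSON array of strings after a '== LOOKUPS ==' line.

Process each operation:
  add 46.90.16.0/20 -> H0 at depth 20
  - 46.90.16.0/20 clear@20
  add 29.21.80.0/20 -> H1 at depth 20
  - 29.21.80.0/20 clear@20
  add 46.0.0.0/8 -> H0 at depth 8
  add 0.0.0.0/0 -> H1 at depth 0
  ? 46.0.0.27  path d0:H1→d1:-→d2:-→d3:-→d4:-→d5:-→d6:-→d7:-→d8:H0→d9:-  best=H0
  ? 46.0.0.11  path d0:H1→d1:-→d2:-→d3:-→d4:-→d5:-→d6:-→d7:-→d8:H0→d9:-  best=H0
  - 46.0.0.0/8 clear@8
  add 106.112.0.0/12 -> H4 at depth 12
  ? 57.173.238.210  path d0:H1→d1:-→d2:-→d3:-  best=H1
  add 0.0.0.0/0 -> H3 at depth 0
  add 106.119.122.56/30 -> H0 at depth 30
  add 106.119.122.48/28 -> H0 at depth 28
  add 106.0.0.0/8 -> H1 at depth 8
  add 29.21.92.0/23 -> H2 at depth 23
  add 0.0.0.0/0 -> H0 at depth 0
  add 106.112.0.0/12 -> H2 at depth 12
  add 46.90.27.0/24 -> H0 at depth 24
  - 106.0.0.0/8 clear@8
  ? 29.21.92.8  path d0:H0→d1:-→d2:-→d3:-→d4:-→d5:-→d6:-→d7:-→d8:-→d9:-→d10:-→d11:-→d12:-→d13:-→d14:-→d15:-→d16:-→d17:-→d18:-→d19:-→d20:-→d21:-→d22:-→d23:H2  best=H2
  add 106.119.0.0/16 -> H4 at depth 16
  - 106.119.122.56/30 clear@30
  - 106.119.0.0/16 clear@16
  add 29.21.80.0/20 -> H1 at depth 20
  add 106.119.112.0/20 -> H3 at depth 20

== LOOKUPS ==
["H0","H0","H1","H2"]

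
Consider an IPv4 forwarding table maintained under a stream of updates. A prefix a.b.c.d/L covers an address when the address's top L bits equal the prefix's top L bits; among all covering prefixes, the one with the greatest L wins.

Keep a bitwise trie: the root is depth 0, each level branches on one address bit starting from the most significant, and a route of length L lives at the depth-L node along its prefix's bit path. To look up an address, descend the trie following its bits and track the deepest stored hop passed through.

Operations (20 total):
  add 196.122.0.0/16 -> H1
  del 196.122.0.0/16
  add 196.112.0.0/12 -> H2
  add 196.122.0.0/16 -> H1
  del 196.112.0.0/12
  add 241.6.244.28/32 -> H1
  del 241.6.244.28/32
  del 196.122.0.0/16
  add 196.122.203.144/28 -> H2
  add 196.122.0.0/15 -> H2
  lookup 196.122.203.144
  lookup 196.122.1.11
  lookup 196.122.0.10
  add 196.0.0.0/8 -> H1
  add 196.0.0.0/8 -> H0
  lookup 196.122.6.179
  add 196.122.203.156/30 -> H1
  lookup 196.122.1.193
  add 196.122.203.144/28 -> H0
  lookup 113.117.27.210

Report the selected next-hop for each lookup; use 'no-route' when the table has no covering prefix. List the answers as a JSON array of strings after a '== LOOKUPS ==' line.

Apply in order:
  add 196.122.0.0/16 -> H1 at depth 16
  del 196.122.0.0/16 (clear depth 16)
  add 196.112.0.0/12 -> H2 at depth 12
  add 196.122.0.0/16 -> H1 at depth 16
  del 196.112.0.0/12 (clear depth 12)
  add 241.6.244.28/32 -> H1 at depth 32
  del 241.6.244.28/32 (clear depth 32)
  del 196.122.0.0/16 (clear depth 16)
  add 196.122.203.144/28 -> H2 at depth 28
  add 196.122.0.0/15 -> H2 at depth 15
  lookup 196.122.203.144: bits 1100010001111010110010111001 walk d0:-→d1:-→d2:-→d3:-→d4:-→d5:-→d6:-→d7:-→d8:-→d9:-→d10:-→d11:-→d12:-→d13:-→d14:-→d15:H2→d16:-→d17:-→d18:-→d19:-→d20:-→d21:-→d22:-→d23:-→d24:-→d25:-→d26:-→d27:-→d28:H2 -> H2
  lookup 196.122.1.11: bits 1100010001111010 walk d0:-→d1:-→d2:-→d3:-→d4:-→d5:-→d6:-→d7:-→d8:-→d9:-→d10:-→d11:-→d12:-→d13:-→d14:-→d15:H2→d16:- -> H2
  lookup 196.122.0.10: bits 1100010001111010 walk d0:-→d1:-→d2:-→d3:-→d4:-→d5:-→d6:-→d7:-→d8:-→d9:-→d10:-→d11:-→d12:-→d13:-→d14:-→d15:H2→d16:- -> H2
  add 196.0.0.0/8 -> H1 at depth 8
  add 196.0.0.0/8 -> H0 at depth 8
  lookup 196.122.6.179: bits 1100010001111010 walk d0:-→d1:-→d2:-→d3:-→d4:-→d5:-→d6:-→d7:-→d8:H0→d9:-→d10:-→d11:-→d12:-→d13:-→d14:-→d15:H2→d16:- -> H2
  add 196.122.203.156/30 -> H1 at depth 30
  lookup 196.122.1.193: bits 1100010001111010 walk d0:-→d1:-→d2:-→d3:-→d4:-→d5:-→d6:-→d7:-→d8:H0→d9:-→d10:-→d11:-→d12:-→d13:-→d14:-→d15:H2→d16:- -> H2
  add 196.122.203.144/28 -> H0 at depth 28
  lookup 113.117.27.210: bits ε walk d0:- -> no-route

== LOOKUPS ==
["H2","H2","H2","H2","H2","no-route"]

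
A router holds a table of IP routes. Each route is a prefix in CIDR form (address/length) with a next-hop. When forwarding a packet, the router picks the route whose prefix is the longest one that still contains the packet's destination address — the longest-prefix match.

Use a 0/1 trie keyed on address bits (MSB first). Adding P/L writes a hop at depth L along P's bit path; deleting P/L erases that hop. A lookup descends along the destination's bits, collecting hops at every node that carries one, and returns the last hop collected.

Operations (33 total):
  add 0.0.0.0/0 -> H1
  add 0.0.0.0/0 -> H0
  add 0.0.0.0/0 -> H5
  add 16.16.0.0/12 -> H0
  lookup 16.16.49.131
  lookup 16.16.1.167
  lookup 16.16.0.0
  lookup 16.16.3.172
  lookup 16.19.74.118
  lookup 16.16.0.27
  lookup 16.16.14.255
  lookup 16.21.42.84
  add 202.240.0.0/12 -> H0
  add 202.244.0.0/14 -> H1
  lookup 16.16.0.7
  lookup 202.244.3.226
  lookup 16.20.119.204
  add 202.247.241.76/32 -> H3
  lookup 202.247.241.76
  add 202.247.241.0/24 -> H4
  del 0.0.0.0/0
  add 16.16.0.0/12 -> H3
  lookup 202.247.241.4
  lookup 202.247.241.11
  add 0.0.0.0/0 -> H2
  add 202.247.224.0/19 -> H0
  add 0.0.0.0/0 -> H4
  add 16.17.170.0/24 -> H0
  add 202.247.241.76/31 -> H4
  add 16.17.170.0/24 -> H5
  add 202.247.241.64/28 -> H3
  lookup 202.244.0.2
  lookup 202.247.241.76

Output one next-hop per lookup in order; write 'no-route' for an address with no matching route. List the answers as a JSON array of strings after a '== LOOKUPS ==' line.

Apply in order:
  add 0.0.0.0/0 -> H1 at depth 0
  add 0.0.0.0/0 -> H0 at depth 0
  add 0.0.0.0/0 -> H5 at depth 0
  add 16.16.0.0/12 -> H0 at depth 12
  ? 16.16.49.131  path d0:H5→d1:-→d2:-→d3:-→d4:-→d5:-→d6:-→d7:-→d8:-→d9:-→d10:-→d11:-→d12:H0  best=H0
  ? 16.16.1.167  path d0:H5→d1:-→d2:-→d3:-→d4:-→d5:-→d6:-→d7:-→d8:-→d9:-→d10:-→d11:-→d12:H0  best=H0
  ? 16.16.0.0  path d0:H5→d1:-→d2:-→d3:-→d4:-→d5:-→d6:-→d7:-→d8:-→d9:-→d10:-→d11:-→d12:H0  best=H0
  ? 16.16.3.172  path d0:H5→d1:-→d2:-→d3:-→d4:-→d5:-→d6:-→d7:-→d8:-→d9:-→d10:-→d11:-→d12:H0  best=H0
  ? 16.19.74.118  path d0:H5→d1:-→d2:-→d3:-→d4:-→d5:-→d6:-→d7:-→d8:-→d9:-→d10:-→d11:-→d12:H0  best=H0
  ? 16.16.0.27  path d0:H5→d1:-→d2:-→d3:-→d4:-→d5:-→d6:-→d7:-→d8:-→d9:-→d10:-→d11:-→d12:H0  best=H0
  ? 16.16.14.255  path d0:H5→d1:-→d2:-→d3:-→d4:-→d5:-→d6:-→d7:-→d8:-→d9:-→d10:-→d11:-→d12:H0  best=H0
  ? 16.21.42.84  path d0:H5→d1:-→d2:-→d3:-→d4:-→d5:-→d6:-→d7:-→d8:-→d9:-→d10:-→d11:-→d12:H0  best=H0
  add 202.240.0.0/12 -> H0 at depth 12
  add 202.244.0.0/14 -> H1 at depth 14
  ? 16.16.0.7  path d0:H5→d1:-→d2:-→d3:-→d4:-→d5:-→d6:-→d7:-→d8:-→d9:-→d10:-→d11:-→d12:H0  best=H0
  ? 202.244.3.226  path d0:H5→d1:-→d2:-→d3:-→d4:-→d5:-→d6:-→d7:-→d8:-→d9:-→d10:-→d11:-→d12:H0→d13:-→d14:H1  best=H1
  ? 16.20.119.204  path d0:H5→d1:-→d2:-→d3:-→d4:-→d5:-→d6:-→d7:-→d8:-→d9:-→d10:-→d11:-→d12:H0  best=H0
  add 202.247.241.76/32 -> H3 at depth 32
  ? 202.247.241.76  path d0:H5→d1:-→d2:-→d3:-→d4:-→d5:-→d6:-→d7:-→d8:-→d9:-→d10:-→d11:-→d12:H0→d13:-→d14:H1→d15:-→d16:-→d17:-→d18:-→d19:-→d20:-→d21:-→d22:-→d23:-→d24:-→d25:-→d26:-→d27:-→d28:-→d29:-→d30:-→d31:-→d32:H3  best=H3
  add 202.247.241.0/24 -> H4 at depth 24
  del 0.0.0.0/0 (clear depth 0)
  add 16.16.0.0/12 -> H3 at depth 12
  ? 202.247.241.4  path d0:-→d1:-→d2:-→d3:-→d4:-→d5:-→d6:-→d7:-→d8:-→d9:-→d10:-→d11:-→d12:H0→d13:-→d14:H1→d15:-→d16:-→d17:-→d18:-→d19:-→d20:-→d21:-→d22:-→d23:-→d24:H4→d25:-  best=H4
  ? 202.247.241.11  path d0:-→d1:-→d2:-→d3:-→d4:-→d5:-→d6:-→d7:-→d8:-→d9:-→d10:-→d11:-→d12:H0→d13:-→d14:H1→d15:-→d16:-→d17:-→d18:-→d19:-→d20:-→d21:-→d22:-→d23:-→d24:H4→d25:-  best=H4
  add 0.0.0.0/0 -> H2 at depth 0
  add 202.247.224.0/19 -> H0 at depth 19
  add 0.0.0.0/0 -> H4 at depth 0
  add 16.17.170.0/24 -> H0 at depth 24
  add 202.247.241.76/31 -> H4 at depth 31
  add 16.17.170.0/24 -> H5 at depth 24
  add 202.247.241.64/28 -> H3 at depth 28
  ? 202.244.0.2  path d0:H4→d1:-→d2:-→d3:-→d4:-→d5:-→d6:-→d7:-→d8:-→d9:-→d10:-→d11:-→d12:H0→d13:-→d14:H1  best=H1
  ? 202.247.241.76  path d0:H4→d1:-→d2:-→d3:-→d4:-→d5:-→d6:-→d7:-→d8:-→d9:-→d10:-→d11:-→d12:H0→d13:-→d14:H1→d15:-→d16:-→d17:-→d18:-→d19:H0→d20:-→d21:-→d22:-→d23:-→d24:H4→d25:-→d26:-→d27:-→d28:H3→d29:-→d30:-→d31:H4→d32:H3  best=H3

== LOOKUPS ==
["H0","H0","H0","H0","H0","H0","H0","H0","H0","H1","H0","H3","H4","H4","H1","H3"]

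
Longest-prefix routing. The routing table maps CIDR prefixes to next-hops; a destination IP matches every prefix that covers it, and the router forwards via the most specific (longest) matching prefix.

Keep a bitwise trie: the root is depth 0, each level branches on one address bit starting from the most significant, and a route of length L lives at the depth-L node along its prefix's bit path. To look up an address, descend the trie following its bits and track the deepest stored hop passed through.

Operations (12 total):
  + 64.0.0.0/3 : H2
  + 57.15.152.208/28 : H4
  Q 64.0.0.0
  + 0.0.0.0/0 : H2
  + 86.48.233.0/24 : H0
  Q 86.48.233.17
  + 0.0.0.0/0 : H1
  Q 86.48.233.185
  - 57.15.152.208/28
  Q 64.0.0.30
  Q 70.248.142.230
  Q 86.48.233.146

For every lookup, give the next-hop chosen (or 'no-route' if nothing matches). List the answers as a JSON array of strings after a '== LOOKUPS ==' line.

Apply in order:
  + 64.0.0.0/3 (H2) depth=3
  + 57.15.152.208/28 (H4) depth=28
  Q 64.0.0.0: descend 010 ; hops seen [H2] ; pick H2
  + 0.0.0.0/0 (H2) depth=0
  + 86.48.233.0/24 (H0) depth=24
  Q 86.48.233.17: descend 010101100011000011101001 ; hops seen [H2,H2,H0] ; pick H0
  + 0.0.0.0/0 (H1) depth=0
  Q 86.48.233.185: descend 010101100011000011101001 ; hops seen [H1,H2,H0] ; pick H0
  del 57.15.152.208/28 (clear depth 28)
  Q 64.0.0.30: descend 010 ; hops seen [H1,H2] ; pick H2
  Q 70.248.142.230: descend 010 ; hops seen [H1,H2] ; pick H2
  Q 86.48.233.146: descend 010101100011000011101001 ; hops seen [H1,H2,H0] ; pick H0

== LOOKUPS ==
["H2","H0","H0","H2","H2","H0"]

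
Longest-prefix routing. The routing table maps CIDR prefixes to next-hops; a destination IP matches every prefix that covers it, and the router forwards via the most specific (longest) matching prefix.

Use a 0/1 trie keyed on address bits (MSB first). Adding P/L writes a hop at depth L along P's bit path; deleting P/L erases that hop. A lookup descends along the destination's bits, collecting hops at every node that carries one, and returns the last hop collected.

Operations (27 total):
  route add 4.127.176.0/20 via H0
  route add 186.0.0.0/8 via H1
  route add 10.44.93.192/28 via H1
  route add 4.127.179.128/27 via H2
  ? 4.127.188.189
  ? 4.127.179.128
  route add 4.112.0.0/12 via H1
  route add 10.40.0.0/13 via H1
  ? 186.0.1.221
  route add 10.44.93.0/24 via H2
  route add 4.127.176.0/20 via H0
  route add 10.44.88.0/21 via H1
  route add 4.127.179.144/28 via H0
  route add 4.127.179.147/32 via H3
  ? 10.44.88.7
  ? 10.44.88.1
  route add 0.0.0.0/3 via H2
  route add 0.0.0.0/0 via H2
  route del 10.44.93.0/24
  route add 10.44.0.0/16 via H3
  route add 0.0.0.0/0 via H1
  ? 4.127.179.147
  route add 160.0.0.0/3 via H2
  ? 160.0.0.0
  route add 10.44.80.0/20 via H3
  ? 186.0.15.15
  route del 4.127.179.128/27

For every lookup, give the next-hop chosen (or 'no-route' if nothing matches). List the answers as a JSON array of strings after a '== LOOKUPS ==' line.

Process each operation:
  + 4.127.176.0/20 (H0) depth=20
  + 186.0.0.0/8 (H1) depth=8
  + 10.44.93.192/28 (H1) depth=28
  + 4.127.179.128/27 (H2) depth=27
  ? 4.127.188.189  path d0:-→d1:-→d2:-→d3:-→d4:-→d5:-→d6:-→d7:-→d8:-→d9:-→d10:-→d11:-→d12:-→d13:-→d14:-→d15:-→d16:-→d17:-→d18:-→d19:-→d20:H0  best=H0
  ? 4.127.179.128  path d0:-→d1:-→d2:-→d3:-→d4:-→d5:-→d6:-→d7:-→d8:-→d9:-→d10:-→d11:-→d12:-→d13:-→d14:-→d15:-→d16:-→d17:-→d18:-→d19:-→d20:H0→d21:-→d22:-→d23:-→d24:-→d25:-→d26:-→d27:H2  best=H2
  + 4.112.0.0/12 (H1) depth=12
  + 10.40.0.0/13 (H1) depth=13
  ? 186.0.1.221  path d0:-→d1:-→d2:-→d3:-→d4:-→d5:-→d6:-→d7:-→d8:H1  best=H1
  + 10.44.93.0/24 (H2) depth=24
  + 4.127.176.0/20 (H0) depth=20
  + 10.44.88.0/21 (H1) depth=21
  + 4.127.179.144/28 (H0) depth=28
  + 4.127.179.147/32 (H3) depth=32
  ? 10.44.88.7  path d0:-→d1:-→d2:-→d3:-→d4:-→d5:-→d6:-→d7:-→d8:-→d9:-→d10:-→d11:-→d12:-→d13:H1→d14:-→d15:-→d16:-→d17:-→d18:-→d19:-→d20:-→d21:H1  best=H1
  ? 10.44.88.1  path d0:-→d1:-→d2:-→d3:-→d4:-→d5:-→d6:-→d7:-→d8:-→d9:-→d10:-→d11:-→d12:-→d13:H1→d14:-→d15:-→d16:-→d17:-→d18:-→d19:-→d20:-→d21:H1  best=H1
  + 0.0.0.0/3 (H2) depth=3
  + 0.0.0.0/0 (H2) depth=0
  - 10.44.93.0/24 clear@24
  + 10.44.0.0/16 (H3) depth=16
  + 0.0.0.0/0 (H1) depth=0
  ? 4.127.179.147  path d0:H1→d1:-→d2:-→d3:H2→d4:-→d5:-→d6:-→d7:-→d8:-→d9:-→d10:-→d11:-→d12:H1→d13:-→d14:-→d15:-→d16:-→d17:-→d18:-→d19:-→d20:H0→d21:-→d22:-→d23:-→d24:-→d25:-→d26:-→d27:H2→d28:H0→d29:-→d30:-→d31:-→d32:H3  best=H3
  + 160.0.0.0/3 (H2) depth=3
  ? 160.0.0.0  path d0:H1→d1:-→d2:-→d3:H2  best=H2
  + 10.44.80.0/20 (H3) depth=20
  ? 186.0.15.15  path d0:H1→d1:-→d2:-→d3:H2→d4:-→d5:-→d6:-→d7:-→d8:H1  best=H1
  - 4.127.179.128/27 clear@27

== LOOKUPS ==
["H0","H2","H1","H1","H1","H3","H2","H1"]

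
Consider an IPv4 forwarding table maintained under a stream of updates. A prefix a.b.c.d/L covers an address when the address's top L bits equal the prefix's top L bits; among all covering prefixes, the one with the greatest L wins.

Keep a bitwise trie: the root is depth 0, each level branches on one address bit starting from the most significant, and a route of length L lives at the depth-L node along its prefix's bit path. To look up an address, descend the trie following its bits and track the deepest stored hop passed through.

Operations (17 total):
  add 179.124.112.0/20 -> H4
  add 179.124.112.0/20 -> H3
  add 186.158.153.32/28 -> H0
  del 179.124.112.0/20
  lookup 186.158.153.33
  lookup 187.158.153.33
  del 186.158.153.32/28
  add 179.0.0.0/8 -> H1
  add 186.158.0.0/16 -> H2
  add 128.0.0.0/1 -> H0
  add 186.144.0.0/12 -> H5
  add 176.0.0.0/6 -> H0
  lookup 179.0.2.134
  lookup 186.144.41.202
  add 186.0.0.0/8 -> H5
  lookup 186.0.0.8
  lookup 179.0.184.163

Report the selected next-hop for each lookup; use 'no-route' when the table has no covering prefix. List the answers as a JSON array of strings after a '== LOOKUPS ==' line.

Apply in order:
  + 179.124.112.0/20 (H4) depth=20
  + 179.124.112.0/20 (H3) depth=20
  + 186.158.153.32/28 (H0) depth=28
  - 179.124.112.0/20 clear@20
  lookup 186.158.153.33: bits 1011101010011110100110010010 walk d0:-→d1:-→d2:-→d3:-→d4:-→d5:-→d6:-→d7:-→d8:-→d9:-→d10:-→d11:-→d12:-→d13:-→d14:-→d15:-→d16:-→d17:-→d18:-→d19:-→d20:-→d21:-→d22:-→d23:-→d24:-→d25:-→d26:-→d27:-→d28:H0 -> H0
  lookup 187.158.153.33: bits 1011101 walk d0:-→d1:-→d2:-→d3:-→d4:-→d5:-→d6:-→d7:- -> no-route
  - 186.158.153.32/28 clear@28
  + 179.0.0.0/8 (H1) depth=8
  + 186.158.0.0/16 (H2) depth=16
  + 128.0.0.0/1 (H0) depth=1
  + 186.144.0.0/12 (H5) depth=12
  + 176.0.0.0/6 (H0) depth=6
  lookup 179.0.2.134: bits 101100110 walk d0:-→d1:H0→d2:-→d3:-→d4:-→d5:-→d6:H0→d7:-→d8:H1→d9:- -> H1
  lookup 186.144.41.202: bits 101110101001 walk d0:-→d1:H0→d2:-→d3:-→d4:-→d5:-→d6:-→d7:-→d8:-→d9:-→d10:-→d11:-→d12:H5 -> H5
  + 186.0.0.0/8 (H5) depth=8
  lookup 186.0.0.8: bits 10111010 walk d0:-→d1:H0→d2:-→d3:-→d4:-→d5:-→d6:-→d7:-→d8:H5 -> H5
  lookup 179.0.184.163: bits 101100110 walk d0:-→d1:H0→d2:-→d3:-→d4:-→d5:-→d6:H0→d7:-→d8:H1→d9:- -> H1

== LOOKUPS ==
["H0","no-route","H1","H5","H5","H1"]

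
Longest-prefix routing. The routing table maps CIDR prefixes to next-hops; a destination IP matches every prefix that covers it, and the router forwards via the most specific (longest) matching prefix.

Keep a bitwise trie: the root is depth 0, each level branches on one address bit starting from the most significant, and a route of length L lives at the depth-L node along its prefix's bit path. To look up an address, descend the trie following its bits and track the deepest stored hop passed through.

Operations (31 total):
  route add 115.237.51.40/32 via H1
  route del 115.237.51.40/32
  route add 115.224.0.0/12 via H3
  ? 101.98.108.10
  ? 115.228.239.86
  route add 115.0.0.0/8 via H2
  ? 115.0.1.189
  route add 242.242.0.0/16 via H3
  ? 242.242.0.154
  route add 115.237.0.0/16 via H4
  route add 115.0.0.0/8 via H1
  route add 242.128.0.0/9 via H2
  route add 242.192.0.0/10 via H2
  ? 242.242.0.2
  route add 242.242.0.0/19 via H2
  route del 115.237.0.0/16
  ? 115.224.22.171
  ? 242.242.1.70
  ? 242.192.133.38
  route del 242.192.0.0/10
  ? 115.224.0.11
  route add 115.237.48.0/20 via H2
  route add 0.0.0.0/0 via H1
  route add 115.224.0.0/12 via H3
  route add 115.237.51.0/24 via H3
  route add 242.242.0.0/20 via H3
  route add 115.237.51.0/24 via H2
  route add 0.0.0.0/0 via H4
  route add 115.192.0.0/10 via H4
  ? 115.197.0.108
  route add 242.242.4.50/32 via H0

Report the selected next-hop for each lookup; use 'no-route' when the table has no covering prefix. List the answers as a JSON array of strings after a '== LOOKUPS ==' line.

Process each operation:
  add 115.237.51.40/32 -> H1 at depth 32
  - 115.237.51.40/32 clear@32
  add 115.224.0.0/12 -> H3 at depth 12
  ? 101.98.108.10  path d0:-→d1:-→d2:-→d3:-  best=no-route
  ? 115.228.239.86  path d0:-→d1:-→d2:-→d3:-→d4:-→d5:-→d6:-→d7:-→d8:-→d9:-→d10:-→d11:-→d12:H3  best=H3
  add 115.0.0.0/8 -> H2 at depth 8
  ? 115.0.1.189  path d0:-→d1:-→d2:-→d3:-→d4:-→d5:-→d6:-→d7:-→d8:H2  best=H2
  add 242.242.0.0/16 -> H3 at depth 16
  ? 242.242.0.154  path d0:-→d1:-→d2:-→d3:-→d4:-→d5:-→d6:-→d7:-→d8:-→d9:-→d10:-→d11:-→d12:-→d13:-→d14:-→d15:-→d16:H3  best=H3
  add 115.237.0.0/16 -> H4 at depth 16
  add 115.0.0.0/8 -> H1 at depth 8
  add 242.128.0.0/9 -> H2 at depth 9
  add 242.192.0.0/10 -> H2 at depth 10
  ? 242.242.0.2  path d0:-→d1:-→d2:-→d3:-→d4:-→d5:-→d6:-→d7:-→d8:-→d9:H2→d10:H2→d11:-→d12:-→d13:-→d14:-→d15:-→d16:H3  best=H3
  add 242.242.0.0/19 -> H2 at depth 19
  - 115.237.0.0/16 clear@16
  ? 115.224.22.171  path d0:-→d1:-→d2:-→d3:-→d4:-→d5:-→d6:-→d7:-→d8:H1→d9:-→d10:-→d11:-→d12:H3  best=H3
  ? 242.242.1.70  path d0:-→d1:-→d2:-→d3:-→d4:-→d5:-→d6:-→d7:-→d8:-→d9:H2→d10:H2→d11:-→d12:-→d13:-→d14:-→d15:-→d16:H3→d17:-→d18:-→d19:H2  best=H2
  ? 242.192.133.38  path d0:-→d1:-→d2:-→d3:-→d4:-→d5:-→d6:-→d7:-→d8:-→d9:H2→d10:H2  best=H2
  - 242.192.0.0/10 clear@10
  ? 115.224.0.11  path d0:-→d1:-→d2:-→d3:-→d4:-→d5:-→d6:-→d7:-→d8:H1→d9:-→d10:-→d11:-→d12:H3  best=H3
  add 115.237.48.0/20 -> H2 at depth 20
  add 0.0.0.0/0 -> H1 at depth 0
  add 115.224.0.0/12 -> H3 at depth 12
  add 115.237.51.0/24 -> H3 at depth 24
  add 242.242.0.0/20 -> H3 at depth 20
  add 115.237.51.0/24 -> H2 at depth 24
  add 0.0.0.0/0 -> H4 at depth 0
  add 115.192.0.0/10 -> H4 at depth 10
  ? 115.197.0.108  path d0:H4→d1:-→d2:-→d3:-→d4:-→d5:-→d6:-→d7:-→d8:H1→d9:-→d10:H4  best=H4
  add 242.242.4.50/32 -> H0 at depth 32

== LOOKUPS ==
["no-route","H3","H2","H3","H3","H3","H2","H2","H3","H4"]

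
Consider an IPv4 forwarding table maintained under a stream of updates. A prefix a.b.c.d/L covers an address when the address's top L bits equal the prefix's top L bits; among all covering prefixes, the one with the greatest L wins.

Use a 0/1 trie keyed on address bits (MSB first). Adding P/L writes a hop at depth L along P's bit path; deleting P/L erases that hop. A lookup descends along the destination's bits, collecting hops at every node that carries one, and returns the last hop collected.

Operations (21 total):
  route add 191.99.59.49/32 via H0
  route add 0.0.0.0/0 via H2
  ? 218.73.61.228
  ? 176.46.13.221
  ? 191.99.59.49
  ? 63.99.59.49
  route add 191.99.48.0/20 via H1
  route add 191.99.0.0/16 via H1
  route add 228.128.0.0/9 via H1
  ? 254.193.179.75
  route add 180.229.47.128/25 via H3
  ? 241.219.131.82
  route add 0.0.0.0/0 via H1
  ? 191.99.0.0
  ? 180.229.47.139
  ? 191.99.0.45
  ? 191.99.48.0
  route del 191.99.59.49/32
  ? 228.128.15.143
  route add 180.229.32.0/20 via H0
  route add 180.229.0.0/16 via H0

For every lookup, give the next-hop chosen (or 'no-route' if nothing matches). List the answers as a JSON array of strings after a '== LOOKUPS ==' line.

Process each operation:
  add 191.99.59.49/32 -> H0 at depth 32
  add 0.0.0.0/0 -> H2 at depth 0
  Q 218.73.61.228: descend 1 ; hops seen [H2] ; pick H2
  Q 176.46.13.221: descend 1011 ; hops seen [H2] ; pick H2
  Q 191.99.59.49: descend 10111111011000110011101100110001 ; hops seen [H2,H0] ; pick H0
  Q 63.99.59.49: descend ε ; hops seen [H2] ; pick H2
  add 191.99.48.0/20 -> H1 at depth 20
  add 191.99.0.0/16 -> H1 at depth 16
  add 228.128.0.0/9 -> H1 at depth 9
  Q 254.193.179.75: descend 111 ; hops seen [H2] ; pick H2
  add 180.229.47.128/25 -> H3 at depth 25
  Q 241.219.131.82: descend 111 ; hops seen [H2] ; pick H2
  add 0.0.0.0/0 -> H1 at depth 0
  Q 191.99.0.0: descend 101111110110001100 ; hops seen [H1,H1] ; pick H1
  Q 180.229.47.139: descend 1011010011100101001011111 ; hops seen [H1,H3] ; pick H3
  Q 191.99.0.45: descend 101111110110001100 ; hops seen [H1,H1] ; pick H1
  Q 191.99.48.0: descend 10111111011000110011 ; hops seen [H1,H1,H1] ; pick H1
  - 191.99.59.49/32 clear@32
  Q 228.128.15.143: descend 111001001 ; hops seen [H1,H1] ; pick H1
  add 180.229.32.0/20 -> H0 at depth 20
  add 180.229.0.0/16 -> H0 at depth 16

== LOOKUPS ==
["H2","H2","H0","H2","H2","H2","H1","H3","H1","H1","H1"]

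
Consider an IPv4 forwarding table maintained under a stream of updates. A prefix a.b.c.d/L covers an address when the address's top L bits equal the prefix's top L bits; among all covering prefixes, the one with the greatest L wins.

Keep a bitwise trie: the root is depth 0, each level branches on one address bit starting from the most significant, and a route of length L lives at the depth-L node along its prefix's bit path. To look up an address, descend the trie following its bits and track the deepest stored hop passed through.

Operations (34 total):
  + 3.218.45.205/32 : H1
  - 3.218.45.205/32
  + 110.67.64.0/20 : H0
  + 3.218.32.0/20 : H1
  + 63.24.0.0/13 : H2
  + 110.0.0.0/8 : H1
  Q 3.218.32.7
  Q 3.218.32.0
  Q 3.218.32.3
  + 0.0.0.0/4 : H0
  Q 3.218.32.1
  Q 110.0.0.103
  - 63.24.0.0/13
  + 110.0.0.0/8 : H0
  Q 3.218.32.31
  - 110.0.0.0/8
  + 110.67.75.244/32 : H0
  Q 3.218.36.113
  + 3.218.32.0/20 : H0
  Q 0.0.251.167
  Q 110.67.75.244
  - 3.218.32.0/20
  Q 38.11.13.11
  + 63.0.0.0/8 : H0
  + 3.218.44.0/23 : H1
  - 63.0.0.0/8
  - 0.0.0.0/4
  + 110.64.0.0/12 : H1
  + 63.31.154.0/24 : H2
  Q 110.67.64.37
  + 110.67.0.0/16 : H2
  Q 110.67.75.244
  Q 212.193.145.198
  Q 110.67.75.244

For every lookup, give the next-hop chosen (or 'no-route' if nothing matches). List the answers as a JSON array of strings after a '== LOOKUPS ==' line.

Trace:
  add 3.218.45.205/32 -> H1 at depth 32
  del 3.218.45.205/32 (clear depth 32)
  add 110.67.64.0/20 -> H0 at depth 20
  add 3.218.32.0/20 -> H1 at depth 20
  add 63.24.0.0/13 -> H2 at depth 13
  add 110.0.0.0/8 -> H1 at depth 8
  ? 3.218.32.7  path d0:-→d1:-→d2:-→d3:-→d4:-→d5:-→d6:-→d7:-→d8:-→d9:-→d10:-→d11:-→d12:-→d13:-→d14:-→d15:-→d16:-→d17:-→d18:-→d19:-→d20:H1  best=H1
  ? 3.218.32.0  path d0:-→d1:-→d2:-→d3:-→d4:-→d5:-→d6:-→d7:-→d8:-→d9:-→d10:-→d11:-→d12:-→d13:-→d14:-→d15:-→d16:-→d17:-→d18:-→d19:-→d20:H1  best=H1
  ? 3.218.32.3  path d0:-→d1:-→d2:-→d3:-→d4:-→d5:-→d6:-→d7:-→d8:-→d9:-→d10:-→d11:-→d12:-→d13:-→d14:-→d15:-→d16:-→d17:-→d18:-→d19:-→d20:H1  best=H1
  add 0.0.0.0/4 -> H0 at depth 4
  ? 3.218.32.1  path d0:-→d1:-→d2:-→d3:-→d4:H0→d5:-→d6:-→d7:-→d8:-→d9:-→d10:-→d11:-→d12:-→d13:-→d14:-→d15:-→d16:-→d17:-→d18:-→d19:-→d20:H1  best=H1
  ? 110.0.0.103  path d0:-→d1:-→d2:-→d3:-→d4:-→d5:-→d6:-→d7:-→d8:H1→d9:-  best=H1
  del 63.24.0.0/13 (clear depth 13)
  add 110.0.0.0/8 -> H0 at depth 8
  ? 3.218.32.31  path d0:-→d1:-→d2:-→d3:-→d4:H0→d5:-→d6:-→d7:-→d8:-→d9:-→d10:-→d11:-→d12:-→d13:-→d14:-→d15:-→d16:-→d17:-→d18:-→d19:-→d20:H1  best=H1
  del 110.0.0.0/8 (clear depth 8)
  add 110.67.75.244/32 -> H0 at depth 32
  ? 3.218.36.113  path d0:-→d1:-→d2:-→d3:-→d4:H0→d5:-→d6:-→d7:-→d8:-→d9:-→d10:-→d11:-→d12:-→d13:-→d14:-→d15:-→d16:-→d17:-→d18:-→d19:-→d20:H1  best=H1
  add 3.218.32.0/20 -> H0 at depth 20
  ? 0.0.251.167  path d0:-→d1:-→d2:-→d3:-→d4:H0→d5:-→d6:-  best=H0
  ? 110.67.75.244  path d0:-→d1:-→d2:-→d3:-→d4:-→d5:-→d6:-→d7:-→d8:-→d9:-→d10:-→d11:-→d12:-→d13:-→d14:-→d15:-→d16:-→d17:-→d18:-→d19:-→d20:H0→d21:-→d22:-→d23:-→d24:-→d25:-→d26:-→d27:-→d28:-→d29:-→d30:-→d31:-→d32:H0  best=H0
  del 3.218.32.0/20 (clear depth 20)
  ? 38.11.13.11  path d0:-→d1:-→d2:-→d3:-  best=no-route
  add 63.0.0.0/8 -> H0 at depth 8
  add 3.218.44.0/23 -> H1 at depth 23
  del 63.0.0.0/8 (clear depth 8)
  del 0.0.0.0/4 (clear depth 4)
  add 110.64.0.0/12 -> H1 at depth 12
  add 63.31.154.0/24 -> H2 at depth 24
  ? 110.67.64.37  path d0:-→d1:-→d2:-→d3:-→d4:-→d5:-→d6:-→d7:-→d8:-→d9:-→d10:-→d11:-→d12:H1→d13:-→d14:-→d15:-→d16:-→d17:-→d18:-→d19:-→d20:H0  best=H0
  add 110.67.0.0/16 -> H2 at depth 16
  ? 110.67.75.244  path d0:-→d1:-→d2:-→d3:-→d4:-→d5:-→d6:-→d7:-→d8:-→d9:-→d10:-→d11:-→d12:H1→d13:-→d14:-→d15:-→d16:H2→d17:-→d18:-→d19:-→d20:H0→d21:-→d22:-→d23:-→d24:-→d25:-→d26:-→d27:-→d28:-→d29:-→d30:-→d31:-→d32:H0  best=H0
  ? 212.193.145.198  path d0:-  best=no-route
  ? 110.67.75.244  path d0:-→d1:-→d2:-→d3:-→d4:-→d5:-→d6:-→d7:-→d8:-→d9:-→d10:-→d11:-→d12:H1→d13:-→d14:-→d15:-→d16:H2→d17:-→d18:-→d19:-→d20:H0→d21:-→d22:-→d23:-→d24:-→d25:-→d26:-→d27:-→d28:-→d29:-→d30:-→d31:-→d32:H0  best=H0

== LOOKUPS ==
["H1","H1","H1","H1","H1","H1","H1","H0","H0","no-route","H0","H0","no-route","H0"]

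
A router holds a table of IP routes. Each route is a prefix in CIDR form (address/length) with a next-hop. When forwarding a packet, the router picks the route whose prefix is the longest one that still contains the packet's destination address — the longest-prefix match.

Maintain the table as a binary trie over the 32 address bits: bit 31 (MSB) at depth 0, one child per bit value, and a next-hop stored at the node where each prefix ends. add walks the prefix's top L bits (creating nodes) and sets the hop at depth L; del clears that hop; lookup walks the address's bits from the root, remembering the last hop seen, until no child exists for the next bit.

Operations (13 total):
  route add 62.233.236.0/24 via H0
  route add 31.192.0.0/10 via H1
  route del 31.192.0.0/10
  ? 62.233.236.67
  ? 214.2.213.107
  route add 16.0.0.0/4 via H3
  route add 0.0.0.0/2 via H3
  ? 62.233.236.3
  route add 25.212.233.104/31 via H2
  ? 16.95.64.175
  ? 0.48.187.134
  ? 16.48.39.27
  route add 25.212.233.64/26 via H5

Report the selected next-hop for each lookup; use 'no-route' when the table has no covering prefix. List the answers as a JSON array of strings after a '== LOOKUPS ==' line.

Trace:
  add 62.233.236.0/24 -> H0 at depth 24
  add 31.192.0.0/10 -> H1 at depth 10
  del 31.192.0.0/10 (clear depth 10)
  lookup 62.233.236.67: bits 001111101110100111101100 walk d0:-→d1:-→d2:-→d3:-→d4:-→d5:-→d6:-→d7:-→d8:-→d9:-→d10:-→d11:-→d12:-→d13:-→d14:-→d15:-→d16:-→d17:-→d18:-→d19:-→d20:-→d21:-→d22:-→d23:-→d24:H0 -> H0
  lookup 214.2.213.107: bits ε walk d0:- -> no-route
  add 16.0.0.0/4 -> H3 at depth 4
  add 0.0.0.0/2 -> H3 at depth 2
  lookup 62.233.236.3: bits 001111101110100111101100 walk d0:-→d1:-→d2:H3→d3:-→d4:-→d5:-→d6:-→d7:-→d8:-→d9:-→d10:-→d11:-→d12:-→d13:-→d14:-→d15:-→d16:-→d17:-→d18:-→d19:-→d20:-→d21:-→d22:-→d23:-→d24:H0 -> H0
  add 25.212.233.104/31 -> H2 at depth 31
  lookup 16.95.64.175: bits 0001 walk d0:-→d1:-→d2:H3→d3:-→d4:H3 -> H3
  lookup 0.48.187.134: bits 000 walk d0:-→d1:-→d2:H3→d3:- -> H3
  lookup 16.48.39.27: bits 0001 walk d0:-→d1:-→d2:H3→d3:-→d4:H3 -> H3
  add 25.212.233.64/26 -> H5 at depth 26

== LOOKUPS ==
["H0","no-route","H0","H3","H3","H3"]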